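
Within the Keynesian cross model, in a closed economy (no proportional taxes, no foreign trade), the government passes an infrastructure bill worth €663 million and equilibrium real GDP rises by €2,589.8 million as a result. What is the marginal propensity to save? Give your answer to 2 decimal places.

Implied spending multiplier k = ΔY/ΔG = 2,589.8/663 ≈ 3.9062.
Since k = 1/(1 − MPC), MPC = 1 − 1/k = 1 − ΔG/ΔY = 1 − 663/2,589.8 ≈ 0.74.
MPS = 1 − MPC = 0.26.

0.26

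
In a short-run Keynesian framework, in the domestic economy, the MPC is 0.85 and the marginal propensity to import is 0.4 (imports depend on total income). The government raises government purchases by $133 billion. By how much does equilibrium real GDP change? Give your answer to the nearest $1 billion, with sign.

Expenditure multiplier = 1/(1 − c + m) = 1/(1 − 0.85 + 0.4) = 1/0.55 ≈ 1.818.
ΔY = k × ΔG = (+$133 billion) / 0.55 ≈ +$242 billion.

+$242 billion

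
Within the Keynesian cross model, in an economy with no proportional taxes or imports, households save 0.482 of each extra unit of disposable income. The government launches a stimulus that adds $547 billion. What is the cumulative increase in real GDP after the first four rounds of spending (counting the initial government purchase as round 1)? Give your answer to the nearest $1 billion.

MPC = 1 − MPS = 1 − 0.482 = 0.518.
Round 1 adds ΔG = $547 billion; each later round is MPC = 0.518 times the previous.
After 4 rounds: 547 + 283.346 + 146.773228 + 76.028532104 = ΔG·(1 − c^4)/(1 − c) = 547 × (1 − 0.071997768976)/0.482 ≈ $1,053 billion.

$1,053 billion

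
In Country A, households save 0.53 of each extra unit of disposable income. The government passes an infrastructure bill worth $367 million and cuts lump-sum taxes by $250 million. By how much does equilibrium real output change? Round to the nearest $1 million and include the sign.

MPC = 1 − MPS = 1 − 0.53 = 0.47.
Expenditure multiplier = 1/(1 − MPC) = 1/(1 − 0.47) = 1/0.53 ≈ 1.887.
ΔG contributes k·ΔG = (+$367 million) / 0.53 ≈ +$692.5 million.
ΔT of −$250 million changes first-round spending by −c·ΔT = +$117.5 million, contributing k·(−c·ΔT) = (+$117.5 million) / 0.53 ≈ +$221.7 million.
Net ΔY = k(ΔG − c·ΔT) = (+$484.5 million) / 0.53 ≈ +$914 million.

+$914 million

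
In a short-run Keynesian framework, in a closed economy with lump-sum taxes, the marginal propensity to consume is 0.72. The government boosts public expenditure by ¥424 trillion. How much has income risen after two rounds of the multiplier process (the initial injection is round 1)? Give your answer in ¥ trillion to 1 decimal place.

¥729.3 trillion

Round 1 adds ΔG = ¥424 trillion; each later round is MPC = 0.72 times the previous.
After 2 rounds: 424 + 305.28 = ΔG·(1 − c^2)/(1 − c) = 424 × (1 − 0.5184)/0.28 ≈ ¥729.3 trillion.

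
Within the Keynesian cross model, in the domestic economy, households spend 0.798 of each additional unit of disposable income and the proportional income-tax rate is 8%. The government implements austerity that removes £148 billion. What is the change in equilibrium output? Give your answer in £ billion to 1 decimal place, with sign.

Spending multiplier = 1/(1 − c(1−t)) = 1/(1 − 0.798×0.92) = 1/0.26584 ≈ 3.762.
ΔY = k × ΔG = (−£148 billion) / 0.26584 ≈ −£556.7 billion.

−£556.7 billion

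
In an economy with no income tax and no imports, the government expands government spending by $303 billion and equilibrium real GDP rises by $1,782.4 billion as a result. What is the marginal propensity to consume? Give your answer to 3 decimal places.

Implied spending multiplier k = ΔY/ΔG = 1,782.4/303 ≈ 5.8825.
Since k = 1/(1 − MPC), MPC = 1 − 1/k = 1 − ΔG/ΔY = 1 − 303/1,782.4 ≈ 0.830.

0.830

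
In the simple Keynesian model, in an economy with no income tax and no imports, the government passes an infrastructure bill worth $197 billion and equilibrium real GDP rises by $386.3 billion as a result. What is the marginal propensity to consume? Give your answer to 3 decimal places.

0.490

Implied spending multiplier k = ΔY/ΔG = 386.3/197 ≈ 1.9609.
Since k = 1/(1 − MPC), MPC = 1 − 1/k = 1 − ΔG/ΔY = 1 − 197/386.3 ≈ 0.490.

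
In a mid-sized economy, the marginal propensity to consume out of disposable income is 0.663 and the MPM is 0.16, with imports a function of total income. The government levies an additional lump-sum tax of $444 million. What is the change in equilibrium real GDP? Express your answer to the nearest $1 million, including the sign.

A lump-sum tax change of +$444 million shifts disposable income by −$444 million; first-round consumption changes by −c × ΔT = −0.663 × (+$444 million) = −$294.372 million.
Expenditure multiplier = 1/(1 − c + m) = 1/(1 − 0.663 + 0.16) = 1/0.497 ≈ 2.012.
The tax multiplier is −c × k ≈ −1.334, so ΔY = k × (−c·ΔT) = (−$294.372 million) / 0.497 ≈ −$592 million.

−$592 million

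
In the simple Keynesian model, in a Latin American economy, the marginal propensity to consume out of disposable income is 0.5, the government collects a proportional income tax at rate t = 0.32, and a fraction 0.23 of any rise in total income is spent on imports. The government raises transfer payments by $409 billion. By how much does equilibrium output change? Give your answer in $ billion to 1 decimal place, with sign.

+$229.8 billion

The transfer change shifts disposable income by +$409 billion, so first-round consumption changes by c·ΔTR = 0.5 × (+$409 billion) = +$204.5 billion.
Expenditure multiplier = 1/(1 − c(1−t) + m) = 1/(1 − 0.5×0.68 + 0.23) = 1/0.89 ≈ 1.124.
The transfer multiplier is c × k ≈ 0.562, so ΔY = k × (c·ΔTR) = (+$204.5 billion) / 0.89 ≈ +$229.8 billion.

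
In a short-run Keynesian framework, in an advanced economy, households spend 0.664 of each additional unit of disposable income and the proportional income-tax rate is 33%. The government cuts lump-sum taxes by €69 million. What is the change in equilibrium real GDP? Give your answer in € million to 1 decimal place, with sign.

A lump-sum tax change of −€69 million shifts disposable income by +€69 million; first-round consumption changes by −c × ΔT = −0.664 × (−€69 million) = +€45.816 million.
Expenditure multiplier = 1/(1 − c(1−t)) = 1/(1 − 0.664×0.67) = 1/0.55512 ≈ 1.801.
The tax multiplier is −c × k ≈ −1.196, so ΔY = k × (−c·ΔT) = (+€45.816 million) / 0.55512 ≈ +€82.5 million.

+€82.5 million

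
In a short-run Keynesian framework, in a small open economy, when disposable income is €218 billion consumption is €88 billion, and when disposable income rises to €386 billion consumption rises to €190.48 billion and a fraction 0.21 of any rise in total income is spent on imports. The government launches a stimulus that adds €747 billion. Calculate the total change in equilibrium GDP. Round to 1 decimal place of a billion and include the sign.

MPC = ΔC/ΔYd = (190.48 − 88)/(386 − 218) = 102.48/168 = 0.61.
Government-spending multiplier = 1/(1 − c + m) = 1/(1 − 0.61 + 0.21) = 1/0.6 ≈ 1.667.
ΔY = k × ΔG = (+€747 billion) / 0.6 = +€1,245 billion.

+€1,245.0 billion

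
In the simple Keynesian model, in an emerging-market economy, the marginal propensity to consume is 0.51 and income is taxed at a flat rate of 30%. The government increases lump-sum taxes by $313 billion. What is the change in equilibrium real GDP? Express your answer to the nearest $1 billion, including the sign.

−$248 billion

A lump-sum tax change of +$313 billion shifts disposable income by −$313 billion; first-round consumption changes by −c × ΔT = −0.51 × (+$313 billion) = −$159.63 billion.
Expenditure multiplier = 1/(1 − c(1−t)) = 1/(1 − 0.51×0.7) = 1/0.643 ≈ 1.555.
The tax multiplier is −c × k ≈ −0.793, so ΔY = k × (−c·ΔT) = (−$159.63 billion) / 0.643 ≈ −$248 billion.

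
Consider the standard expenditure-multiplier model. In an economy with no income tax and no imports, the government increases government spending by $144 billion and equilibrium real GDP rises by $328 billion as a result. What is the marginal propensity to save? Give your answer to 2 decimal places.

Implied spending multiplier k = ΔY/ΔG = 328/144 ≈ 2.2778.
Since k = 1/(1 − MPC), MPC = 1 − 1/k = 1 − ΔG/ΔY = 1 − 144/328 ≈ 0.56.
MPS = 1 − MPC = 0.44.

0.44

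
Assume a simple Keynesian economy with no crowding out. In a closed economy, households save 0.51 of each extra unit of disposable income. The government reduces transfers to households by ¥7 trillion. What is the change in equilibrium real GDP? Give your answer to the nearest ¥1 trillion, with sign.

−¥7 trillion

MPC = 1 − MPS = 1 − 0.51 = 0.49.
The transfer change shifts disposable income by −¥7 trillion, so first-round consumption changes by c·ΔTR = 0.49 × (−¥7 trillion) = −¥3.43 trillion.
Expenditure multiplier = 1/(1 − MPC) = 1/(1 − 0.49) = 1/0.51 ≈ 1.961.
The transfer multiplier is c × k ≈ 0.961, so ΔY = k × (c·ΔTR) = (−¥3.43 trillion) / 0.51 ≈ −¥7 trillion.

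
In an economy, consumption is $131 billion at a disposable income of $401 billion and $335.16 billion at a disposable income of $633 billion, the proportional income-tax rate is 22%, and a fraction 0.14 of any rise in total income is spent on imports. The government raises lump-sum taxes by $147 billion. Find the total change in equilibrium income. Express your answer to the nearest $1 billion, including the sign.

MPC = ΔC/ΔYd = (335.16 − 131)/(633 − 401) = 204.16/232 = 0.88.
A lump-sum tax change of +$147 billion shifts disposable income by −$147 billion; first-round consumption changes by −c × ΔT = −0.88 × (+$147 billion) = −$129.36 billion.
Expenditure multiplier = 1/(1 − c(1−t) + m) = 1/(1 − 0.88×0.78 + 0.14) = 1/0.4536 ≈ 2.205.
The tax multiplier is −c × k ≈ −1.94, so ΔY = k × (−c·ΔT) = (−$129.36 billion) / 0.4536 ≈ −$285 billion.

−$285 billion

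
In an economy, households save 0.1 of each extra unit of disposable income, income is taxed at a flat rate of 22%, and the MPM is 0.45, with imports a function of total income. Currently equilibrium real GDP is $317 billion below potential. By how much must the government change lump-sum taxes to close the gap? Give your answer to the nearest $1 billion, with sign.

MPC = 1 − MPS = 1 − 0.1 = 0.9.
Spending multiplier = 1/(1 − c(1−t) + m) = 1/(1 − 0.9×0.78 + 0.45) = 1/0.748 ≈ 1.337.
Tax multiplier = −c·k = −0.9/0.748 ≈ −1.203. Need ΔY = +$317 billion, so ΔT = ΔY/(−c·k) = −(+$317 billion) × 0.748 / 0.9 ≈ −$263 billion.
The government should cut lump-sum taxes by $263 billion.

−$263 billion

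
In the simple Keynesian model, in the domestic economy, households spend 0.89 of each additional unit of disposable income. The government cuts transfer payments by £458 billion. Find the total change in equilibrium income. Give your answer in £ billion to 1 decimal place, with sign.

The transfer change shifts disposable income by −£458 billion, so first-round consumption changes by c·ΔTR = 0.89 × (−£458 billion) = −£407.62 billion.
Expenditure multiplier = 1/(1 − MPC) = 1/(1 − 0.89) = 1/0.11 ≈ 9.091.
The transfer multiplier is c × k ≈ 8.091, so ΔY = k × (c·ΔTR) = (−£407.62 billion) / 0.11 ≈ −£3,705.6 billion.

−£3,705.6 billion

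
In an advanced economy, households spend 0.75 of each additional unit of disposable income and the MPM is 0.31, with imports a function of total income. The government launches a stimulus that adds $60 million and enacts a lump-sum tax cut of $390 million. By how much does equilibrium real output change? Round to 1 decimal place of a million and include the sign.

Expenditure multiplier = 1/(1 − c + m) = 1/(1 − 0.75 + 0.31) = 1/0.56 ≈ 1.786.
ΔG contributes k·ΔG = (+$60 million) / 0.56 ≈ +$107.1 million.
ΔT of −$390 million changes first-round spending by −c·ΔT = +$292.5 million, contributing k·(−c·ΔT) = (+$292.5 million) / 0.56 ≈ +$522.3 million.
Net ΔY = k(ΔG − c·ΔT) = (+$352.5 million) / 0.56 ≈ +$629.5 million.

+$629.5 million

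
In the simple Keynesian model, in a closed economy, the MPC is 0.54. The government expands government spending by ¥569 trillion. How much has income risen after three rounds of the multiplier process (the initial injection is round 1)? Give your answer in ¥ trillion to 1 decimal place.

¥1,042.2 trillion

Round 1 adds ΔG = ¥569 trillion; each later round is MPC = 0.54 times the previous.
After 3 rounds: 569 + 307.26 + 165.9204 = ΔG·(1 − c^3)/(1 − c) = 569 × (1 − 0.157464)/0.46 ≈ ¥1,042.2 trillion.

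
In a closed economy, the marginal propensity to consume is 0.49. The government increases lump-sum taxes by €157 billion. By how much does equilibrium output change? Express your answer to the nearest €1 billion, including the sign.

−€151 billion

A lump-sum tax change of +€157 billion shifts disposable income by −€157 billion; first-round consumption changes by −c × ΔT = −0.49 × (+€157 billion) = −€76.93 billion.
Expenditure multiplier = 1/(1 − MPC) = 1/(1 − 0.49) = 1/0.51 ≈ 1.961.
The tax multiplier is −c × k ≈ −0.961, so ΔY = k × (−c·ΔT) = (−€76.93 billion) / 0.51 ≈ −€151 billion.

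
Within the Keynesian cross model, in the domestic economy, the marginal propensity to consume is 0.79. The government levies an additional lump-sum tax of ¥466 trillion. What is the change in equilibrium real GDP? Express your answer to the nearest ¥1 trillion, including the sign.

A lump-sum tax change of +¥466 trillion shifts disposable income by −¥466 trillion; first-round consumption changes by −c × ΔT = −0.79 × (+¥466 trillion) = −¥368.14 trillion.
Expenditure multiplier = 1/(1 − MPC) = 1/(1 − 0.79) = 1/0.21 ≈ 4.762.
The tax multiplier is −c × k ≈ −3.762, so ΔY = k × (−c·ΔT) = (−¥368.14 trillion) / 0.21 ≈ −¥1,753 trillion.

−¥1,753 trillion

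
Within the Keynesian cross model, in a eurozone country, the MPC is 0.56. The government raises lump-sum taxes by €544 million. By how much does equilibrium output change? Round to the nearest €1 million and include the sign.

A lump-sum tax change of +€544 million shifts disposable income by −€544 million; first-round consumption changes by −c × ΔT = −0.56 × (+€544 million) = −€304.64 million.
Expenditure multiplier = 1/(1 − MPC) = 1/(1 − 0.56) = 1/0.44 ≈ 2.273.
The tax multiplier is −c × k ≈ −1.273, so ΔY = k × (−c·ΔT) = (−€304.64 million) / 0.44 ≈ −€692 million.

−€692 million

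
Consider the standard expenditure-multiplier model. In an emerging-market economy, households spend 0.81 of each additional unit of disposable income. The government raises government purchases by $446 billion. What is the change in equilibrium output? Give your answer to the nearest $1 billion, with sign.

Spending multiplier = 1/(1 − MPC) = 1/(1 − 0.81) = 1/0.19 ≈ 5.263.
ΔY = k × ΔG = (+$446 billion) / 0.19 ≈ +$2,347 billion.

+$2,347 billion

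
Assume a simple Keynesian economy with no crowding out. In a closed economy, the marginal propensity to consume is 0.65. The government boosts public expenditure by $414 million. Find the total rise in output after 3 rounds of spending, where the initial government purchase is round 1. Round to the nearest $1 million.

Round 1 adds ΔG = $414 million; each later round is MPC = 0.65 times the previous.
After 3 rounds: 414 + 269.1 + 174.915 = ΔG·(1 − c^3)/(1 − c) = 414 × (1 − 0.274625)/0.35 ≈ $858 million.

$858 million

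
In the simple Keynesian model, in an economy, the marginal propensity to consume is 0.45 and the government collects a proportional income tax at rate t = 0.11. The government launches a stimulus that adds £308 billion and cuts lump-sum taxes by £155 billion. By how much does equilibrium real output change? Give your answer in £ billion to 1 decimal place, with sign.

+£630.1 billion

Expenditure multiplier = 1/(1 − c(1−t)) = 1/(1 − 0.45×0.89) = 1/0.5995 ≈ 1.668.
ΔG contributes k·ΔG = (+£308 billion) / 0.5995 ≈ +£513.8 billion.
ΔT of −£155 billion changes first-round spending by −c·ΔT = +£69.75 billion, contributing k·(−c·ΔT) = (+£69.75 billion) / 0.5995 ≈ +£116.3 billion.
Net ΔY = k(ΔG − c·ΔT) = (+£377.75 billion) / 0.5995 ≈ +£630.1 billion.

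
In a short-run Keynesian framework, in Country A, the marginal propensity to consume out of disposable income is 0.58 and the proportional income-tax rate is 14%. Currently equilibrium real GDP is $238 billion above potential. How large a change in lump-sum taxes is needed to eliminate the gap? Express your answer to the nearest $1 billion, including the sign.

+$206 billion

Spending multiplier = 1/(1 − c(1−t)) = 1/(1 − 0.58×0.86) = 1/0.5012 ≈ 1.995.
Tax multiplier = −c·k = −0.58/0.5012 ≈ −1.157. Need ΔY = −$238 billion, so ΔT = ΔY/(−c·k) = −(−$238 billion) × 0.5012 / 0.58 ≈ +$206 billion.
The government should raise lump-sum taxes by $206 billion.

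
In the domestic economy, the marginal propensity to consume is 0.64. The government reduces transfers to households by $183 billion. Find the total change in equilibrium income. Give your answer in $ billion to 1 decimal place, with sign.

The transfer change shifts disposable income by −$183 billion, so first-round consumption changes by c·ΔTR = 0.64 × (−$183 billion) = −$117.12 billion.
Expenditure multiplier = 1/(1 − MPC) = 1/(1 − 0.64) = 1/0.36 ≈ 2.778.
The transfer multiplier is c × k ≈ 1.778, so ΔY = k × (c·ΔTR) = (−$117.12 billion) / 0.36 ≈ −$325.3 billion.

−$325.3 billion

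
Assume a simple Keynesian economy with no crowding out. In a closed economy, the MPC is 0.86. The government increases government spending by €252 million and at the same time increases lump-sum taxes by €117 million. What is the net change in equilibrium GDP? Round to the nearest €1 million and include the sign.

+€1,081 million

Expenditure multiplier = 1/(1 − MPC) = 1/(1 − 0.86) = 1/0.14 ≈ 7.143.
ΔG contributes k·ΔG = (+€252 million) / 0.14 = +€1,800 million.
ΔT of +€117 million changes first-round spending by −c·ΔT = −€100.62 million, contributing k·(−c·ΔT) = (−€100.62 million) / 0.14 ≈ −€718.7 million.
Net ΔY = k(ΔG − c·ΔT) = (+€151.38 million) / 0.14 ≈ +€1,081 million.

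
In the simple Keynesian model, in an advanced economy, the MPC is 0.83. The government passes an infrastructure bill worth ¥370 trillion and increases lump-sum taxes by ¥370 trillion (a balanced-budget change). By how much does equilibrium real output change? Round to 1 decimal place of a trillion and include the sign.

Expenditure multiplier = 1/(1 − MPC) = 1/(1 − 0.83) = 1/0.17 ≈ 5.882.
ΔG contributes k·ΔG = (+¥370 trillion) / 0.17 ≈ +¥2,176.5 trillion.
ΔT of +¥370 trillion changes first-round spending by −c·ΔT = −¥307.1 trillion, contributing k·(−c·ΔT) = (−¥307.1 trillion) / 0.17 ≈ −¥1,806.5 trillion.
With ΔG = ΔT and no other leakages, the balanced-budget multiplier is 1, so ΔY = ΔG = +¥370 trillion.

+¥370.0 trillion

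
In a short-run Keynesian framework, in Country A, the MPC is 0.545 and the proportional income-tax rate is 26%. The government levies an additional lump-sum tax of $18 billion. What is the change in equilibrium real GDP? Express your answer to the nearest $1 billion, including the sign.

A lump-sum tax change of +$18 billion shifts disposable income by −$18 billion; first-round consumption changes by −c × ΔT = −0.545 × (+$18 billion) = −$9.81 billion.
Expenditure multiplier = 1/(1 − c(1−t)) = 1/(1 − 0.545×0.74) = 1/0.5967 ≈ 1.676.
The tax multiplier is −c × k ≈ −0.913, so ΔY = k × (−c·ΔT) = (−$9.81 billion) / 0.5967 ≈ −$16 billion.

−$16 billion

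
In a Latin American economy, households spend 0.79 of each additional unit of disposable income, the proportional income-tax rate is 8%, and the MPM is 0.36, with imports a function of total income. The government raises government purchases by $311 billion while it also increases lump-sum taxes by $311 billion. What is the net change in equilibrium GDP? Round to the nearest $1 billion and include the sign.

Expenditure multiplier = 1/(1 − c(1−t) + m) = 1/(1 − 0.79×0.92 + 0.36) = 1/0.6332 ≈ 1.579.
ΔG contributes k·ΔG = (+$311 billion) / 0.6332 ≈ +$491.2 billion.
ΔT of +$311 billion changes first-round spending by −c·ΔT = −$245.69 billion, contributing k·(−c·ΔT) = (−$245.69 billion) / 0.6332 ≈ −$388 billion.
Net ΔY = k(ΔG − c·ΔT) = (+$65.31 billion) / 0.6332 ≈ +$103 billion.

+$103 billion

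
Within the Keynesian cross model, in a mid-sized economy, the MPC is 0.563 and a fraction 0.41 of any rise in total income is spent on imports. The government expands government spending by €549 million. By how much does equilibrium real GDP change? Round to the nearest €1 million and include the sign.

Government-spending multiplier = 1/(1 − c + m) = 1/(1 − 0.563 + 0.41) = 1/0.847 ≈ 1.181.
ΔY = k × ΔG = (+€549 million) / 0.847 ≈ +€648 million.

+€648 million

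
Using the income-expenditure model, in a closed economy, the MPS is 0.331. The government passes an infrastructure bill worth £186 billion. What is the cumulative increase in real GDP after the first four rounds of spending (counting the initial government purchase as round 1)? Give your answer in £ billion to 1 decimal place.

MPC = 1 − MPS = 1 − 0.331 = 0.669.
Round 1 adds ΔG = £186 billion; each later round is MPC = 0.669 times the previous.
After 4 rounds: 186 + 124.434 + 83.246346 + 55.691805474 = ΔG·(1 − c^4)/(1 − c) = 186 × (1 − 0.200310848721)/0.331 ≈ £449.4 billion.

£449.4 billion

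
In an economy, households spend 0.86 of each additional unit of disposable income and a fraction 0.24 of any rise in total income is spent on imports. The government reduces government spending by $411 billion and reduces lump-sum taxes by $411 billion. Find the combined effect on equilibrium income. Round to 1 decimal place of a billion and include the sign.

Expenditure multiplier = 1/(1 − c + m) = 1/(1 − 0.86 + 0.24) = 1/0.38 ≈ 2.632.
ΔG contributes k·ΔG = (−$411 billion) / 0.38 ≈ −$1,081.6 billion.
ΔT of −$411 billion changes first-round spending by −c·ΔT = +$353.46 billion, contributing k·(−c·ΔT) = (+$353.46 billion) / 0.38 ≈ +$930.2 billion.
Net ΔY = k(ΔG − c·ΔT) = (−$57.54 billion) / 0.38 ≈ −$151.4 billion.

−$151.4 billion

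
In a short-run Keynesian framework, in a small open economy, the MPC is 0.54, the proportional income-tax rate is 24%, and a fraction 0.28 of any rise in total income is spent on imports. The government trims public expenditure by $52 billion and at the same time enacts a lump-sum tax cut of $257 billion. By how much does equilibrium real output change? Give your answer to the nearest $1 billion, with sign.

+$100 billion

Expenditure multiplier = 1/(1 − c(1−t) + m) = 1/(1 − 0.54×0.76 + 0.28) = 1/0.8696 ≈ 1.15.
ΔG contributes k·ΔG = (−$52 billion) / 0.8696 ≈ −$59.8 billion.
ΔT of −$257 billion changes first-round spending by −c·ΔT = +$138.78 billion, contributing k·(−c·ΔT) = (+$138.78 billion) / 0.8696 ≈ +$159.6 billion.
Net ΔY = k(ΔG − c·ΔT) = (+$86.78 billion) / 0.8696 ≈ +$100 billion.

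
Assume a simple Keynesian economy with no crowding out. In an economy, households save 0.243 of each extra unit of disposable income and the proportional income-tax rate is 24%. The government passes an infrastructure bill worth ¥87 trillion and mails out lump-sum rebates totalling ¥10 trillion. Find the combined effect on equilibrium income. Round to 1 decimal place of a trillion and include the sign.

+¥222.7 trillion

MPC = 1 − MPS = 1 − 0.243 = 0.757.
Expenditure multiplier = 1/(1 − c(1−t)) = 1/(1 − 0.757×0.76) = 1/0.42468 ≈ 2.355.
ΔG contributes k·ΔG = (+¥87 trillion) / 0.42468 ≈ +¥204.9 trillion.
ΔT of −¥10 trillion changes first-round spending by −c·ΔT = +¥7.57 trillion, contributing k·(−c·ΔT) = (+¥7.57 trillion) / 0.42468 ≈ +¥17.8 trillion.
Net ΔY = k(ΔG − c·ΔT) = (+¥94.57 trillion) / 0.42468 ≈ +¥222.7 trillion.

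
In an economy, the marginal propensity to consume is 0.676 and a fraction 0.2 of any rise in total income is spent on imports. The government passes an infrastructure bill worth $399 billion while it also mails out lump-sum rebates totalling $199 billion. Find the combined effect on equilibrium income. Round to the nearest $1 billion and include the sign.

Expenditure multiplier = 1/(1 − c + m) = 1/(1 − 0.676 + 0.2) = 1/0.524 ≈ 1.908.
ΔG contributes k·ΔG = (+$399 billion) / 0.524 ≈ +$761.5 billion.
ΔT of −$199 billion changes first-round spending by −c·ΔT = +$134.524 billion, contributing k·(−c·ΔT) = (+$134.524 billion) / 0.524 ≈ +$256.7 billion.
Net ΔY = k(ΔG − c·ΔT) = (+$533.524 billion) / 0.524 ≈ +$1,018 billion.

+$1,018 billion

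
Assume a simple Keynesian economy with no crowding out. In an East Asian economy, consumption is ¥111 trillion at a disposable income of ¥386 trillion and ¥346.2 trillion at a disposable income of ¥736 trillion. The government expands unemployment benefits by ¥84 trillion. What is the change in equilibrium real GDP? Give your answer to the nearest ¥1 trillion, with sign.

MPC = ΔC/ΔYd = (346.2 − 111)/(736 − 386) = 235.2/350 = 0.672.
The transfer change shifts disposable income by +¥84 trillion, so first-round consumption changes by c·ΔTR = 0.672 × (+¥84 trillion) = +¥56.448 trillion.
Expenditure multiplier = 1/(1 − MPC) = 1/(1 − 0.672) = 1/0.328 ≈ 3.049.
The transfer multiplier is c × k ≈ 2.049, so ΔY = k × (c·ΔTR) = (+¥56.448 trillion) / 0.328 ≈ +¥172 trillion.

+¥172 trillion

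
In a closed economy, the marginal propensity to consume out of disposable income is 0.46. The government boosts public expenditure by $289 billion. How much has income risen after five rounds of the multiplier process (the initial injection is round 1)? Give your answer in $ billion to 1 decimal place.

Round 1 adds ΔG = $289 billion; each later round is MPC = 0.46 times the previous.
After 5 rounds: 289 + 132.94 + 61.1524 + 28.130104 + 12.93984784 = ΔG·(1 − c^5)/(1 − c) = 289 × (1 − 0.0205962976)/0.54 ≈ $524.2 billion.

$524.2 billion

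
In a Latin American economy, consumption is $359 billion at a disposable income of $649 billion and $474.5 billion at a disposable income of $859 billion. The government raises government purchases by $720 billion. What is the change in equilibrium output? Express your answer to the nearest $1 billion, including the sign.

MPC = ΔC/ΔYd = (474.5 − 359)/(859 − 649) = 115.5/210 = 0.55.
Spending multiplier = 1/(1 − MPC) = 1/(1 − 0.55) = 1/0.45 ≈ 2.222.
ΔY = k × ΔG = (+$720 billion) / 0.45 = +$1,600 billion.

+$1,600 billion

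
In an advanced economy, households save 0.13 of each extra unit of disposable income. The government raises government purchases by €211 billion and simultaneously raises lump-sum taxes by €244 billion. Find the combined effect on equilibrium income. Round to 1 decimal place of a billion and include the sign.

−€9.8 billion

MPC = 1 − MPS = 1 − 0.13 = 0.87.
Expenditure multiplier = 1/(1 − MPC) = 1/(1 − 0.87) = 1/0.13 ≈ 7.692.
ΔG contributes k·ΔG = (+€211 billion) / 0.13 ≈ +€1,623.1 billion.
ΔT of +€244 billion changes first-round spending by −c·ΔT = −€212.28 billion, contributing k·(−c·ΔT) = (−€212.28 billion) / 0.13 ≈ −€1,632.9 billion.
Net ΔY = k(ΔG − c·ΔT) = (−€1.28 billion) / 0.13 ≈ −€9.8 billion.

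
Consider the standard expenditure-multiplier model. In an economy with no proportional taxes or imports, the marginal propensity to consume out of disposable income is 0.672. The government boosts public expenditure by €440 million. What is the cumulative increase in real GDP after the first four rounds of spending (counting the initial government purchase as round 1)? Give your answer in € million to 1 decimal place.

Round 1 adds ΔG = €440 million; each later round is MPC = 0.672 times the previous.
After 4 rounds: 440 + 295.68 + 198.69696 + 133.52435712 = ΔG·(1 − c^4)/(1 − c) = 440 × (1 − 0.203928109056)/0.328 ≈ €1,067.9 million.

€1,067.9 million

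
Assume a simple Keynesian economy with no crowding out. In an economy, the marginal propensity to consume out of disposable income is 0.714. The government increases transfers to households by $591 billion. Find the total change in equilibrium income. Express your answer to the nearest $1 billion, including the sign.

The transfer change shifts disposable income by +$591 billion, so first-round consumption changes by c·ΔTR = 0.714 × (+$591 billion) = +$421.974 billion.
Expenditure multiplier = 1/(1 − MPC) = 1/(1 − 0.714) = 1/0.286 ≈ 3.497.
The transfer multiplier is c × k ≈ 2.497, so ΔY = k × (c·ΔTR) = (+$421.974 billion) / 0.286 ≈ +$1,475 billion.

+$1,475 billion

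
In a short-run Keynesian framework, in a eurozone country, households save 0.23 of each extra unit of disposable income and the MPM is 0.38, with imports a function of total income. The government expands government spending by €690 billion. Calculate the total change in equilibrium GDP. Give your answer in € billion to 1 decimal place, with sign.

MPC = 1 − MPS = 1 − 0.23 = 0.77.
Government-spending multiplier = 1/(1 − c + m) = 1/(1 − 0.77 + 0.38) = 1/0.61 ≈ 1.639.
ΔY = k × ΔG = (+€690 billion) / 0.61 ≈ +€1,131.1 billion.

+€1,131.1 billion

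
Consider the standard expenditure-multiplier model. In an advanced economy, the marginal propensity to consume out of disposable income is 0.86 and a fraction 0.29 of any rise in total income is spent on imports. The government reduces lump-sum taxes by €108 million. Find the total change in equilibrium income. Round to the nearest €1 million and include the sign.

+€216 million

A lump-sum tax change of −€108 million shifts disposable income by +€108 million; first-round consumption changes by −c × ΔT = −0.86 × (−€108 million) = +€92.88 million.
Expenditure multiplier = 1/(1 − c + m) = 1/(1 − 0.86 + 0.29) = 1/0.43 ≈ 2.326.
The tax multiplier is −c × k = −2, so ΔY = k × (−c·ΔT) = (+€92.88 million) / 0.43 = +€216 million.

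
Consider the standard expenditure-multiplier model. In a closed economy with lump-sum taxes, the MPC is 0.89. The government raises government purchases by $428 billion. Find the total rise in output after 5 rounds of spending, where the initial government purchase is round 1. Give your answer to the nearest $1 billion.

$1,718 billion

Round 1 adds ΔG = $428 billion; each later round is MPC = 0.89 times the previous.
After 5 rounds: 428 + 380.92 + 339.0188 + 301.726732 + 268.53679148 = ΔG·(1 − c^5)/(1 − c) = 428 × (1 − 0.5584059449)/0.11 ≈ $1,718 billion.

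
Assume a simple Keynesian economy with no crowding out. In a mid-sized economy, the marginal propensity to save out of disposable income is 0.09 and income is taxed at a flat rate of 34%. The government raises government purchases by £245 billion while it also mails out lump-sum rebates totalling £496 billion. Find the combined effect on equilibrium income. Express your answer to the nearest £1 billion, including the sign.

+£1,744 billion

MPC = 1 − MPS = 1 − 0.09 = 0.91.
Expenditure multiplier = 1/(1 − c(1−t)) = 1/(1 − 0.91×0.66) = 1/0.3994 ≈ 2.504.
ΔG contributes k·ΔG = (+£245 billion) / 0.3994 ≈ +£613.4 billion.
ΔT of −£496 billion changes first-round spending by −c·ΔT = +£451.36 billion, contributing k·(−c·ΔT) = (+£451.36 billion) / 0.3994 ≈ +£1,130.1 billion.
Net ΔY = k(ΔG − c·ΔT) = (+£696.36 billion) / 0.3994 ≈ +£1,744 billion.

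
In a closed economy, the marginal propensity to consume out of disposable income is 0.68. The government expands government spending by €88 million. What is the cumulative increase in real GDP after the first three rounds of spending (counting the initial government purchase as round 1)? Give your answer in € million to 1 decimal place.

€188.5 million

Round 1 adds ΔG = €88 million; each later round is MPC = 0.68 times the previous.
After 3 rounds: 88 + 59.84 + 40.6912 = ΔG·(1 − c^3)/(1 − c) = 88 × (1 − 0.314432)/0.32 ≈ €188.5 million.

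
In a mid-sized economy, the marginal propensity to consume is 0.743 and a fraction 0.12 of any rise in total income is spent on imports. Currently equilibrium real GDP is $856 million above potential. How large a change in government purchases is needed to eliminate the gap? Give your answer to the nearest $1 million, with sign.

−$323 million

Spending multiplier = 1/(1 − c + m) = 1/(1 − 0.743 + 0.12) = 1/0.377 ≈ 2.653.
Need ΔY = −$856 million, so ΔG = ΔY/k = (−$856 million) × 0.377 ≈ −$323 million.
The government should cut government purchases by $323 million.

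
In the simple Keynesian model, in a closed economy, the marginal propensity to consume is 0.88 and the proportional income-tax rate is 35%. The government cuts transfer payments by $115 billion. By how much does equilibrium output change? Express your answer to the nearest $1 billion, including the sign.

The transfer change shifts disposable income by −$115 billion, so first-round consumption changes by c·ΔTR = 0.88 × (−$115 billion) = −$101.2 billion.
Expenditure multiplier = 1/(1 − c(1−t)) = 1/(1 − 0.88×0.65) = 1/0.428 ≈ 2.336.
The transfer multiplier is c × k ≈ 2.056, so ΔY = k × (c·ΔTR) = (−$101.2 billion) / 0.428 ≈ −$236 billion.

−$236 billion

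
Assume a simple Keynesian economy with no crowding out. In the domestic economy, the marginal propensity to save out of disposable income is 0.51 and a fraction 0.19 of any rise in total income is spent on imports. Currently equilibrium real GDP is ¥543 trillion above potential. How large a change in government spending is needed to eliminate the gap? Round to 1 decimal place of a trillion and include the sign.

MPC = 1 − MPS = 1 − 0.51 = 0.49.
Spending multiplier = 1/(1 − c + m) = 1/(1 − 0.49 + 0.19) = 1/0.7 ≈ 1.429.
Need ΔY = −¥543 trillion, so ΔG = ΔY/k = (−¥543 trillion) × 0.7 = −¥380.1 trillion.
The government should cut government spending by ¥380.1 trillion.

−¥380.1 trillion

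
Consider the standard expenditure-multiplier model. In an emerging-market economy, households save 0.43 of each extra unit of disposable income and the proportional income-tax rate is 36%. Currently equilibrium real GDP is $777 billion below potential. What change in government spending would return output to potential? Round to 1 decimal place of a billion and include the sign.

+$493.6 billion

MPC = 1 − MPS = 1 − 0.43 = 0.57.
Spending multiplier = 1/(1 − c(1−t)) = 1/(1 − 0.57×0.64) = 1/0.6352 ≈ 1.574.
Need ΔY = +$777 billion, so ΔG = ΔY/k = (+$777 billion) × 0.6352 ≈ +$493.6 billion.
The government should increase government spending by $493.6 billion.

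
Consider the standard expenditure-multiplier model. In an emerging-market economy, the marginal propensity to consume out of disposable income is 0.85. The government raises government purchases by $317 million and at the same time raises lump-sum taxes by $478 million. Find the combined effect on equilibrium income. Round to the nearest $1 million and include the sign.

Expenditure multiplier = 1/(1 − MPC) = 1/(1 − 0.85) = 1/0.15 ≈ 6.667.
ΔG contributes k·ΔG = (+$317 million) / 0.15 ≈ +$2,113.3 million.
ΔT of +$478 million changes first-round spending by −c·ΔT = −$406.3 million, contributing k·(−c·ΔT) = (−$406.3 million) / 0.15 ≈ −$2,708.7 million.
Net ΔY = k(ΔG − c·ΔT) = (−$89.3 million) / 0.15 ≈ −$595 million.

−$595 million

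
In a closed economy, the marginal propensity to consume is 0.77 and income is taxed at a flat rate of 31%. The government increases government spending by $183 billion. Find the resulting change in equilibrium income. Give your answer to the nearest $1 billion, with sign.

Government-spending multiplier = 1/(1 − c(1−t)) = 1/(1 − 0.77×0.69) = 1/0.4687 ≈ 2.134.
ΔY = k × ΔG = (+$183 billion) / 0.4687 ≈ +$390 billion.

+$390 billion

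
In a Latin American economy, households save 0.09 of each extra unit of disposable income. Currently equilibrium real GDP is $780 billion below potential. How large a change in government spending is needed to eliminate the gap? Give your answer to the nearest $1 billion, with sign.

+$70 billion

MPC = 1 − MPS = 1 − 0.09 = 0.91.
Spending multiplier = 1/(1 − MPC) = 1/(1 − 0.91) = 1/0.09 ≈ 11.111.
Need ΔY = +$780 billion, so ΔG = ΔY/k = (+$780 billion) × 0.09 ≈ +$70 billion.
The government should increase government spending by $70 billion.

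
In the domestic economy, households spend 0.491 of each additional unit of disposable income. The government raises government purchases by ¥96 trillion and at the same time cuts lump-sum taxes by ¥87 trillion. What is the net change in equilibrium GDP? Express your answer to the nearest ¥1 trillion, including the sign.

+¥273 trillion

Expenditure multiplier = 1/(1 − MPC) = 1/(1 − 0.491) = 1/0.509 ≈ 1.965.
ΔG contributes k·ΔG = (+¥96 trillion) / 0.509 ≈ +¥188.6 trillion.
ΔT of −¥87 trillion changes first-round spending by −c·ΔT = +¥42.717 trillion, contributing k·(−c·ΔT) = (+¥42.717 trillion) / 0.509 ≈ +¥83.9 trillion.
Net ΔY = k(ΔG − c·ΔT) = (+¥138.717 trillion) / 0.509 ≈ +¥273 trillion.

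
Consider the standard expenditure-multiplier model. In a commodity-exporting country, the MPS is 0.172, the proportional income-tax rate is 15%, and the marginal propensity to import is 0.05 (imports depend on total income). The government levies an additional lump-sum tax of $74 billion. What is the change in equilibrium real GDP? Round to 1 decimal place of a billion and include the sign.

−$177.0 billion

MPC = 1 − MPS = 1 − 0.172 = 0.828.
A lump-sum tax change of +$74 billion shifts disposable income by −$74 billion; first-round consumption changes by −c × ΔT = −0.828 × (+$74 billion) = −$61.272 billion.
Expenditure multiplier = 1/(1 − c(1−t) + m) = 1/(1 − 0.828×0.85 + 0.05) = 1/0.3462 ≈ 2.889.
The tax multiplier is −c × k ≈ −2.392, so ΔY = k × (−c·ΔT) = (−$61.272 billion) / 0.3462 ≈ −$177 billion.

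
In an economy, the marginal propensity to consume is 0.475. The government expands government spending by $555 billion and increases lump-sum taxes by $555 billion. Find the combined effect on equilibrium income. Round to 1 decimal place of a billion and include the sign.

+$555.0 billion

Expenditure multiplier = 1/(1 − MPC) = 1/(1 − 0.475) = 1/0.525 ≈ 1.905.
ΔG contributes k·ΔG = (+$555 billion) / 0.525 ≈ +$1,057.1 billion.
ΔT of +$555 billion changes first-round spending by −c·ΔT = −$263.625 billion, contributing k·(−c·ΔT) = (−$263.625 billion) / 0.525 ≈ −$502.1 billion.
With ΔG = ΔT and no other leakages, the balanced-budget multiplier is 1, so ΔY = ΔG = +$555 billion.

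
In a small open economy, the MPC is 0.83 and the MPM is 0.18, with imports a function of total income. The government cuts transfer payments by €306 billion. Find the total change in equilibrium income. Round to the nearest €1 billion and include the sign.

−€726 billion

The transfer change shifts disposable income by −€306 billion, so first-round consumption changes by c·ΔTR = 0.83 × (−€306 billion) = −€253.98 billion.
Expenditure multiplier = 1/(1 − c + m) = 1/(1 − 0.83 + 0.18) = 1/0.35 ≈ 2.857.
The transfer multiplier is c × k ≈ 2.371, so ΔY = k × (c·ΔTR) = (−€253.98 billion) / 0.35 ≈ −€726 billion.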